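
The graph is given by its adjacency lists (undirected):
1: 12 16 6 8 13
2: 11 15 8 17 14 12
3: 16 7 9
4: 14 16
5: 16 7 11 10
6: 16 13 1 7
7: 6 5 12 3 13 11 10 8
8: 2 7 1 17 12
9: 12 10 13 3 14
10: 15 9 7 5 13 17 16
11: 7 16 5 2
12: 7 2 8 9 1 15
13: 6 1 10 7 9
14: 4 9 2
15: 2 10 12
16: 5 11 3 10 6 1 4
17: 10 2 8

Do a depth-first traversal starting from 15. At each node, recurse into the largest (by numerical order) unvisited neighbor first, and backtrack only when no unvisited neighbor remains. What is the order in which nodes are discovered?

Visit 15
15 → 12
12 → 9
9 → 14
14 → 4
4 → 16
16 → 11
11 → 7
7 → 13
13 → 10
10 → 17
17 → 8
8 → 2
8 → 1
1 → 6
10 → 5
7 → 3

15 → 12 → 9 → 14 → 4 → 16 → 11 → 7 → 13 → 10 → 17 → 8 → 2 → 1 → 6 → 5 → 3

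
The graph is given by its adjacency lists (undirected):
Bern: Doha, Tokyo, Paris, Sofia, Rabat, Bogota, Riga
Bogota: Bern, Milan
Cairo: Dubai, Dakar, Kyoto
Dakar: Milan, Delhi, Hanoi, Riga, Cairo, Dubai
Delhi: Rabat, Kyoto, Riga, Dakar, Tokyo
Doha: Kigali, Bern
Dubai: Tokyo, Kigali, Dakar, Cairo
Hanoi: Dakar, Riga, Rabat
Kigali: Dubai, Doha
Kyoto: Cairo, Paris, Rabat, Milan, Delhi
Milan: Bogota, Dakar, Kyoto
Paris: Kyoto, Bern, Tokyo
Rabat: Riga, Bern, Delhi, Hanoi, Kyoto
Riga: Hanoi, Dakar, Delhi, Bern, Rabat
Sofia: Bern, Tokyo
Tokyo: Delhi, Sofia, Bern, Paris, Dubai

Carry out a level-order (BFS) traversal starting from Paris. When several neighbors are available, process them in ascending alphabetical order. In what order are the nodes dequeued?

Paris, Bern, Kyoto, Tokyo, Bogota, Doha, Rabat, Riga, Sofia, Cairo, Delhi, Milan, Dubai, Kigali, Hanoi, Dakar

Visit Paris; enqueue Bern, Kyoto, Tokyo → queue [Bern, Kyoto, Tokyo]
Visit Bern; enqueue Bogota, Doha, Rabat, Riga, Sofia → queue [Kyoto, Tokyo, Bogota, Doha, Rabat, Riga, Sofia]
Visit Kyoto; enqueue Cairo, Delhi, Milan → queue [Tokyo, Bogota, Doha, Rabat, Riga, Sofia, Cairo, Delhi, Milan]
Visit Tokyo; enqueue Dubai → queue [Bogota, Doha, Rabat, Riga, Sofia, Cairo, Delhi, Milan, Dubai]
Visit Bogota → queue [Doha, Rabat, Riga, Sofia, Cairo, Delhi, Milan, Dubai]
Visit Doha; enqueue Kigali → queue [Rabat, Riga, Sofia, Cairo, Delhi, Milan, Dubai, Kigali]
Visit Rabat; enqueue Hanoi → queue [Riga, Sofia, Cairo, Delhi, Milan, Dubai, Kigali, Hanoi]
Visit Riga; enqueue Dakar → queue [Sofia, Cairo, Delhi, Milan, Dubai, Kigali, Hanoi, Dakar]
Visit Sofia → queue [Cairo, Delhi, Milan, Dubai, Kigali, Hanoi, Dakar]
Visit Cairo → queue [Delhi, Milan, Dubai, Kigali, Hanoi, Dakar]
Visit Delhi → queue [Milan, Dubai, Kigali, Hanoi, Dakar]
Visit Milan → queue [Dubai, Kigali, Hanoi, Dakar]
Visit Dubai → queue [Kigali, Hanoi, Dakar]
Visit Kigali → queue [Hanoi, Dakar]
Visit Hanoi → queue [Dakar]
Visit Dakar → queue []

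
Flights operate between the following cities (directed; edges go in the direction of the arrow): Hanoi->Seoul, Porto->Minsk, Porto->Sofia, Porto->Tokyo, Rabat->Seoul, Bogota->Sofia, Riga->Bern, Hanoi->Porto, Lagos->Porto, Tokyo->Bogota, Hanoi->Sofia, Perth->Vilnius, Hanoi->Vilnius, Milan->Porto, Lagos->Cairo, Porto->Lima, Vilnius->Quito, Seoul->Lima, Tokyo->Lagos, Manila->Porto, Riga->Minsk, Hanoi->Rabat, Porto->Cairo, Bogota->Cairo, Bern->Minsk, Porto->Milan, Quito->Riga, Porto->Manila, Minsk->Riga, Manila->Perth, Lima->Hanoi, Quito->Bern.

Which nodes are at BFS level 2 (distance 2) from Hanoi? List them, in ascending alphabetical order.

Level 0: Hanoi
Level 1: Porto, Rabat, Seoul, Sofia, Vilnius
Level 2: Cairo, Lima, Manila, Milan, Minsk, Quito, Tokyo
Level 3: Bern, Bogota, Lagos, Perth, Riga

Cairo, Lima, Manila, Milan, Minsk, Quito, Tokyo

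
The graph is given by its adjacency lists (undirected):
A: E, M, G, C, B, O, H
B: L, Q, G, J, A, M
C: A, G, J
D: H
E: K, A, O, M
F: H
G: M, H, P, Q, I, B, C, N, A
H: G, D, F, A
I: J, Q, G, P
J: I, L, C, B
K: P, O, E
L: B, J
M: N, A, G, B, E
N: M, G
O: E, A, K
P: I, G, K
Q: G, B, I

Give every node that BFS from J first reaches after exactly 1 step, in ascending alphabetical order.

B, C, I, L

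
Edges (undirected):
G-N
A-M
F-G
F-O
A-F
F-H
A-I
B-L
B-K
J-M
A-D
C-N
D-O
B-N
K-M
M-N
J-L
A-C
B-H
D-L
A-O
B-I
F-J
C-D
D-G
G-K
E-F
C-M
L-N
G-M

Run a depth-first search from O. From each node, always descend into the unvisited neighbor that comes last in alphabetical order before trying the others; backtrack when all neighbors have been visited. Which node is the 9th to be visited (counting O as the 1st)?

K

Visit O
O → F
F → J
J → M
M → N
N → L
L → D
D → G
G → K
K → B
B → I
I → A
A → C
B → H
F → E

Visit order: O, F, J, M, N, L, D, G, K, B, I, A, C, H, E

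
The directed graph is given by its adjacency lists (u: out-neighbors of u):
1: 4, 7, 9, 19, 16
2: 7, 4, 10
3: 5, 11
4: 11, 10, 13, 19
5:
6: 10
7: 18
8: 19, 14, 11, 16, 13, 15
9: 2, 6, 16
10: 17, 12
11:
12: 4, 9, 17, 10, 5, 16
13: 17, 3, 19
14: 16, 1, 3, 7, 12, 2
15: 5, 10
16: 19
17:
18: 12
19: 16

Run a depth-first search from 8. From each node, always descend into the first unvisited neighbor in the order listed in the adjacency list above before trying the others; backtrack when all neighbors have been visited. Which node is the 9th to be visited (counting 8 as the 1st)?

17

Visit 8
8 → 19
19 → 16
8 → 14
14 → 1
1 → 4
4 → 11
4 → 10
10 → 17
10 → 12
12 → 9
9 → 2
2 → 7
7 → 18
9 → 6
12 → 5
4 → 13
13 → 3
8 → 15

Visit order: 8, 19, 16, 14, 1, 4, 11, 10, 17, 12, 9, 2, 7, 18, 6, 5, 13, 3, 15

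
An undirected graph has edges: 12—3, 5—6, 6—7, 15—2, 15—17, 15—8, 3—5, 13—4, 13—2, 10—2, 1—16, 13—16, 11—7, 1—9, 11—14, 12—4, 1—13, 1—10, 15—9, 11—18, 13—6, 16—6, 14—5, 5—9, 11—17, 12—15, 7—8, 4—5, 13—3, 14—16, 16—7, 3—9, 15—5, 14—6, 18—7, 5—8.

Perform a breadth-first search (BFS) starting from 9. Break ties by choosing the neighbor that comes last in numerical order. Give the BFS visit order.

Visit 9; enqueue 15, 5, 3, 1 → queue [15, 5, 3, 1]
Visit 15; enqueue 17, 12, 8, 2 → queue [5, 3, 1, 17, 12, 8, 2]
Visit 5; enqueue 14, 6, 4 → queue [3, 1, 17, 12, 8, 2, 14, 6, 4]
Visit 3; enqueue 13 → queue [1, 17, 12, 8, 2, 14, 6, 4, 13]
Visit 1; enqueue 16, 10 → queue [17, 12, 8, 2, 14, 6, 4, 13, 16, 10]
Visit 17; enqueue 11 → queue [12, 8, 2, 14, 6, 4, 13, 16, 10, 11]
Visit 12 → queue [8, 2, 14, 6, 4, 13, 16, 10, 11]
Visit 8; enqueue 7 → queue [2, 14, 6, 4, 13, 16, 10, 11, 7]
Visit 2 → queue [14, 6, 4, 13, 16, 10, 11, 7]
Visit 14 → queue [6, 4, 13, 16, 10, 11, 7]
Visit 6 → queue [4, 13, 16, 10, 11, 7]
Visit 4 → queue [13, 16, 10, 11, 7]
Visit 13 → queue [16, 10, 11, 7]
Visit 16 → queue [10, 11, 7]
Visit 10 → queue [11, 7]
Visit 11; enqueue 18 → queue [7, 18]
Visit 7 → queue [18]
Visit 18 → queue []

9 → 15 → 5 → 3 → 1 → 17 → 12 → 8 → 2 → 14 → 6 → 4 → 13 → 16 → 10 → 11 → 7 → 18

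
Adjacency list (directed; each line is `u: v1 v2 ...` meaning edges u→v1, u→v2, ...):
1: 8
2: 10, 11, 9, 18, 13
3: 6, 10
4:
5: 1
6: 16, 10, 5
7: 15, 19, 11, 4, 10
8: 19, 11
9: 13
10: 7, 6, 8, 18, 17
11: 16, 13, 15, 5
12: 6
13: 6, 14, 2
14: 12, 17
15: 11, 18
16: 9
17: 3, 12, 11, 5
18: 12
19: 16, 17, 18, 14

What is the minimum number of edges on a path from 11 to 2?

Level 0: 11
Level 1: 5, 13, 15, 16
Level 2: 1, 2, 6, 9, 14, 18
Level 3: 8, 10, 12, 17
Level 4: 3, 7, 19
Level 5: 4
2 first appears at level 2.

2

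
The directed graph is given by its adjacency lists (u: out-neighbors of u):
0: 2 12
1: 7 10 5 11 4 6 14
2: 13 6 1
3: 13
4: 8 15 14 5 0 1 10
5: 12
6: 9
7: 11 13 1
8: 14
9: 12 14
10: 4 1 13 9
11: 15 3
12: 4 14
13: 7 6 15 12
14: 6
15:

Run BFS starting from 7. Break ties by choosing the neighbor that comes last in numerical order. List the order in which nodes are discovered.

Visit 7; enqueue 13, 11, 1 → queue [13, 11, 1]
Visit 13; enqueue 15, 12, 6 → queue [11, 1, 15, 12, 6]
Visit 11; enqueue 3 → queue [1, 15, 12, 6, 3]
Visit 1; enqueue 14, 10, 5, 4 → queue [15, 12, 6, 3, 14, 10, 5, 4]
Visit 15 → queue [12, 6, 3, 14, 10, 5, 4]
Visit 12 → queue [6, 3, 14, 10, 5, 4]
Visit 6; enqueue 9 → queue [3, 14, 10, 5, 4, 9]
Visit 3 → queue [14, 10, 5, 4, 9]
Visit 14 → queue [10, 5, 4, 9]
Visit 10 → queue [5, 4, 9]
Visit 5 → queue [4, 9]
Visit 4; enqueue 8, 0 → queue [9, 8, 0]
Visit 9 → queue [8, 0]
Visit 8 → queue [0]
Visit 0; enqueue 2 → queue [2]
Visit 2 → queue []

7, 13, 11, 1, 15, 12, 6, 3, 14, 10, 5, 4, 9, 8, 0, 2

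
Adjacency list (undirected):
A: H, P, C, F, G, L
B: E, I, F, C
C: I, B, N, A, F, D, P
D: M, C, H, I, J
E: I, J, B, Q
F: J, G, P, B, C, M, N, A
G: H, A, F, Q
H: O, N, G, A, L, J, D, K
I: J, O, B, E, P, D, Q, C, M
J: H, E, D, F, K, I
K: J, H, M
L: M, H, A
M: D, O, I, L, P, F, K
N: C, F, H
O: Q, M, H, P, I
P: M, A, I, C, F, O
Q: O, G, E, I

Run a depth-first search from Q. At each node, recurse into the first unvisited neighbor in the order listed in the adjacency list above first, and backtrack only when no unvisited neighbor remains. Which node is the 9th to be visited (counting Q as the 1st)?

N

Visit Q
Q → O
O → M
M → D
D → C
C → I
I → J
J → H
H → N
N → F
F → G
G → A
A → P
A → L
F → B
B → E
H → K

Visit order: Q, O, M, D, C, I, J, H, N, F, G, A, P, L, B, E, K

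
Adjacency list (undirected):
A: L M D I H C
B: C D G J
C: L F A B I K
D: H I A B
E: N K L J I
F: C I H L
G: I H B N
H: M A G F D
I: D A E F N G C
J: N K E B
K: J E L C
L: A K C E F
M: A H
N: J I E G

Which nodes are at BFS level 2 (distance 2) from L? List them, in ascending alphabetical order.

Level 0: L
Level 1: A, C, E, F, K
Level 2: B, D, H, I, J, M, N
Level 3: G

B, D, H, I, J, M, N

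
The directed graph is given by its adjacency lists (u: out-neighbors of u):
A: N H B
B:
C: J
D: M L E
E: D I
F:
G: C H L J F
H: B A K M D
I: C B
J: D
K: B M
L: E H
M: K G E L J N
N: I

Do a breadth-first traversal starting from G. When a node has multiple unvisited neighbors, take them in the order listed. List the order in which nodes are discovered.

Visit G; enqueue C, H, L, J, F → queue [C, H, L, J, F]
Visit C → queue [H, L, J, F]
Visit H; enqueue B, A, K, M, D → queue [L, J, F, B, A, K, M, D]
Visit L; enqueue E → queue [J, F, B, A, K, M, D, E]
Visit J → queue [F, B, A, K, M, D, E]
Visit F → queue [B, A, K, M, D, E]
Visit B → queue [A, K, M, D, E]
Visit A; enqueue N → queue [K, M, D, E, N]
Visit K → queue [M, D, E, N]
Visit M → queue [D, E, N]
Visit D → queue [E, N]
Visit E; enqueue I → queue [N, I]
Visit N → queue [I]
Visit I → queue []

G C H L J F B A K M D E N I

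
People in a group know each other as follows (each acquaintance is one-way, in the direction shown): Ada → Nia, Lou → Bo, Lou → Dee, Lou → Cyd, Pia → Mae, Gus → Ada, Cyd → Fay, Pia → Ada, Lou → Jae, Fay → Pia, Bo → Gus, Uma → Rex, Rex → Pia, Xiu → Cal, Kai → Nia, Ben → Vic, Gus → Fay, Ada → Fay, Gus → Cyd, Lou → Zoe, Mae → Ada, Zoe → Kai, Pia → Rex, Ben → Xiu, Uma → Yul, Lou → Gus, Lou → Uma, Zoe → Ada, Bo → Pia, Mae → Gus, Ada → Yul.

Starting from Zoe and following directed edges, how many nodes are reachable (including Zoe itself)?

BFS from Zoe visits: Zoe, Kai, Ada, Nia, Yul, Fay, Pia, Rex, Mae, Gus, Cyd
Reachable nodes: 11 of 20 total.

11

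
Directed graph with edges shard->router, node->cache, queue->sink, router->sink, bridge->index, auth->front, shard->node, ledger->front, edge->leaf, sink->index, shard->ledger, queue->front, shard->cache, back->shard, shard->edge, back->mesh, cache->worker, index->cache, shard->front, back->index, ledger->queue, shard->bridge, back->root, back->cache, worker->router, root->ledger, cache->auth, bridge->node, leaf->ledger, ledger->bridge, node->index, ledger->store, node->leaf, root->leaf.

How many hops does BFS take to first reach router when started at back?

2

Level 0: back
Level 1: cache, index, mesh, root, shard
Level 2: auth, bridge, edge, front, leaf, ledger, node, router, worker
Level 3: queue, sink, store
router first appears at level 2.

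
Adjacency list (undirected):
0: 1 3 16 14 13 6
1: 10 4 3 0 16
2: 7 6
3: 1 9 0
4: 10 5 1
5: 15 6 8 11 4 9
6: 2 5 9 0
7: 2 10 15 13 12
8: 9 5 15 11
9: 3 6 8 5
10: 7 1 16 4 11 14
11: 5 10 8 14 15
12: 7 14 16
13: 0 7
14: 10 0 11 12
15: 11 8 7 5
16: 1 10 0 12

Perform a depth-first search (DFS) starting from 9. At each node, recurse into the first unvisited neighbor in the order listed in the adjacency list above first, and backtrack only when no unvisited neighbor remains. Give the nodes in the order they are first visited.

Visit 9
9 → 3
3 → 1
1 → 10
10 → 7
7 → 2
2 → 6
6 → 5
5 → 15
15 → 11
11 → 8
11 → 14
14 → 0
0 → 16
16 → 12
0 → 13
5 → 4

9 3 1 10 7 2 6 5 15 11 8 14 0 16 12 13 4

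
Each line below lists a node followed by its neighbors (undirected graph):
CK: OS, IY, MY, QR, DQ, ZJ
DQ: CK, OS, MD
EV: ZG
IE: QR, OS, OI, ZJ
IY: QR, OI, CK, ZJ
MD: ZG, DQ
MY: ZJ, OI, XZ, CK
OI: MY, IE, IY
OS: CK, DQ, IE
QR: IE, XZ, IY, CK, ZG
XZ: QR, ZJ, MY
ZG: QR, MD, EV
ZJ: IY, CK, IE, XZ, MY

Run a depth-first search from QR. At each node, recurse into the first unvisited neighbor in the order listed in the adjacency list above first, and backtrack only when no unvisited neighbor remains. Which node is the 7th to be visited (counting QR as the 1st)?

MY

Visit QR
QR → IE
IE → OS
OS → CK
CK → IY
IY → OI
OI → MY
MY → ZJ
ZJ → XZ
CK → DQ
DQ → MD
MD → ZG
ZG → EV

Visit order: QR, IE, OS, CK, IY, OI, MY, ZJ, XZ, DQ, MD, ZG, EV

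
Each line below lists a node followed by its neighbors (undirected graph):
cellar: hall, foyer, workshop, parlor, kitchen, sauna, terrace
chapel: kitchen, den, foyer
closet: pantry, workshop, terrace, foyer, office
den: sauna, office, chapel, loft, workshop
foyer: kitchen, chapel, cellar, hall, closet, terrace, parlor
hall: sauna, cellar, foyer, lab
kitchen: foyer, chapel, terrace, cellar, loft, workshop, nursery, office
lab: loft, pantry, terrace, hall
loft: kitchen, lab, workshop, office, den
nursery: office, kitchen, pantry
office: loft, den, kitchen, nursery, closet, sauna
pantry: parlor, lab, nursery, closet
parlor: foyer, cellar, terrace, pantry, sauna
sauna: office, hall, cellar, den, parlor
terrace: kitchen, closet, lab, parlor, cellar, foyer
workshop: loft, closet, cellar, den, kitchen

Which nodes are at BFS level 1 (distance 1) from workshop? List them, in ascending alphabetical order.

Level 0: workshop
Level 1: cellar, closet, den, kitchen, loft
Level 2: chapel, foyer, hall, lab, nursery, office, pantry, parlor, sauna, terrace

cellar, closet, den, kitchen, loft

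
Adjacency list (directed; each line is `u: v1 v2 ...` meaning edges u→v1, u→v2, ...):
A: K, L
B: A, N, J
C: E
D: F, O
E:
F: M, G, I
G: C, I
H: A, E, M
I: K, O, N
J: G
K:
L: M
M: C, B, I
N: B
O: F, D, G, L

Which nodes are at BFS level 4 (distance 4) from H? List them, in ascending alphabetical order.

Level 0: H
Level 1: A, E, M
Level 2: B, C, I, K, L
Level 3: J, N, O
Level 4: D, F, G

D, F, G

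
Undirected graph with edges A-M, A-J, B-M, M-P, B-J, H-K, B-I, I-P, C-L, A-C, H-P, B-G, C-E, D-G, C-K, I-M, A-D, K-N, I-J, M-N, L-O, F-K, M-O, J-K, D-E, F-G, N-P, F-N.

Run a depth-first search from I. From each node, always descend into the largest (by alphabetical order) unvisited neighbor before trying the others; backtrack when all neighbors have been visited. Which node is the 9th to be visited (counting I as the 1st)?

Visit I
I → P
P → N
N → M
M → O
O → L
L → C
C → K
K → J
J → B
B → G
G → F
G → D
D → E
D → A
K → H

Visit order: I, P, N, M, O, L, C, K, J, B, G, F, D, E, A, H

J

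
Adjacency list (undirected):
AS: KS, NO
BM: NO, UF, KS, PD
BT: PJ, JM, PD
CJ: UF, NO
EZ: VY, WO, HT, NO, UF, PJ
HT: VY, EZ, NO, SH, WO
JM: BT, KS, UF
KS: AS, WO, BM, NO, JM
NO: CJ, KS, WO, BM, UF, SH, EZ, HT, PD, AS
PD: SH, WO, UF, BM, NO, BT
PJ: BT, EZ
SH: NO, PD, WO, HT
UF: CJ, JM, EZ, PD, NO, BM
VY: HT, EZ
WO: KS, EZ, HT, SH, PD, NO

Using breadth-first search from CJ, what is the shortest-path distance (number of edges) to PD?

2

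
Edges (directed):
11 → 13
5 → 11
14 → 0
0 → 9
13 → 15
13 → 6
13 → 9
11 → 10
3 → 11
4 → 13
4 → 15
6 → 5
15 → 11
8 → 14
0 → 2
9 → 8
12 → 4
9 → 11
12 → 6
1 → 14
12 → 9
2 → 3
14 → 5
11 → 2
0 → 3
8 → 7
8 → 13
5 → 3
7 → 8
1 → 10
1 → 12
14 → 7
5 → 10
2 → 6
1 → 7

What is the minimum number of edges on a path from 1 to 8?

2

Level 0: 1
Level 1: 7, 10, 12, 14
Level 2: 0, 4, 5, 6, 8, 9
Level 3: 2, 3, 11, 13, 15
8 first appears at level 2.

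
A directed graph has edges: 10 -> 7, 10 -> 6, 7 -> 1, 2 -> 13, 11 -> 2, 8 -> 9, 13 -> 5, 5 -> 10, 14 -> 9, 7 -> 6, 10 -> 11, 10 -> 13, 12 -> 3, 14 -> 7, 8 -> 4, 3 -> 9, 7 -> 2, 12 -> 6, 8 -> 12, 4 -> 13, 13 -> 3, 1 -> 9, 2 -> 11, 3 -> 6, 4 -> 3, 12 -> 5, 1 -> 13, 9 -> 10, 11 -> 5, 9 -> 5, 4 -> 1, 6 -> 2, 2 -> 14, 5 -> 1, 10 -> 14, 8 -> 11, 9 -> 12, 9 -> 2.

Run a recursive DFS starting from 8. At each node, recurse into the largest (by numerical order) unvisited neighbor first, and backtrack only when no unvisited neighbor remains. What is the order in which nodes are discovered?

Visit 8
8 → 12
12 → 6
6 → 2
2 → 14
14 → 9
9 → 10
10 → 13
13 → 5
5 → 1
13 → 3
10 → 11
10 → 7
8 → 4

8, 12, 6, 2, 14, 9, 10, 13, 5, 1, 3, 11, 7, 4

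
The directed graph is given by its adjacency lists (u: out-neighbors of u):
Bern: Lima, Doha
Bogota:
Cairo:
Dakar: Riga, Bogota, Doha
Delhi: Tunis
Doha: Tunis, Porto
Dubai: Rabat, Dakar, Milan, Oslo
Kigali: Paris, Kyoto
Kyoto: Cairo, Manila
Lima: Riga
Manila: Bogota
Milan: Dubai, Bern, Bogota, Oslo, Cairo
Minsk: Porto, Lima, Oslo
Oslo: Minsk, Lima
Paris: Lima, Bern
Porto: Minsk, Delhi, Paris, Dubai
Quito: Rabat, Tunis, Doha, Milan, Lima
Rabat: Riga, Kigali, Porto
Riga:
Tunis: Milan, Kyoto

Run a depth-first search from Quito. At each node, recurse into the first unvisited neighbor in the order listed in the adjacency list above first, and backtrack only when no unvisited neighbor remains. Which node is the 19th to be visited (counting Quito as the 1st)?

Kyoto

Visit Quito
Quito → Rabat
Rabat → Riga
Rabat → Kigali
Kigali → Paris
Paris → Lima
Paris → Bern
Bern → Doha
Doha → Tunis
Tunis → Milan
Milan → Dubai
Dubai → Dakar
Dakar → Bogota
Dubai → Oslo
Oslo → Minsk
Minsk → Porto
Porto → Delhi
Milan → Cairo
Tunis → Kyoto
Kyoto → Manila

Visit order: Quito, Rabat, Riga, Kigali, Paris, Lima, Bern, Doha, Tunis, Milan, Dubai, Dakar, Bogota, Oslo, Minsk, Porto, Delhi, Cairo, Kyoto, Manila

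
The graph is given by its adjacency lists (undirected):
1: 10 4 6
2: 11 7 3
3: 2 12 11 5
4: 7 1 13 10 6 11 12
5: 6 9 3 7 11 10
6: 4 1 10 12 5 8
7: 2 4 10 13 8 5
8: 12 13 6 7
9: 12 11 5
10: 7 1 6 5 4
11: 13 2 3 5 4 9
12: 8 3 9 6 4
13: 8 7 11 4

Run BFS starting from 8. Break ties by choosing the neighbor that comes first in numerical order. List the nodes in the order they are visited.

Visit 8; enqueue 6, 7, 12, 13 → queue [6, 7, 12, 13]
Visit 6; enqueue 1, 4, 5, 10 → queue [7, 12, 13, 1, 4, 5, 10]
Visit 7; enqueue 2 → queue [12, 13, 1, 4, 5, 10, 2]
Visit 12; enqueue 3, 9 → queue [13, 1, 4, 5, 10, 2, 3, 9]
Visit 13; enqueue 11 → queue [1, 4, 5, 10, 2, 3, 9, 11]
Visit 1 → queue [4, 5, 10, 2, 3, 9, 11]
Visit 4 → queue [5, 10, 2, 3, 9, 11]
Visit 5 → queue [10, 2, 3, 9, 11]
Visit 10 → queue [2, 3, 9, 11]
Visit 2 → queue [3, 9, 11]
Visit 3 → queue [9, 11]
Visit 9 → queue [11]
Visit 11 → queue []

8 6 7 12 13 1 4 5 10 2 3 9 11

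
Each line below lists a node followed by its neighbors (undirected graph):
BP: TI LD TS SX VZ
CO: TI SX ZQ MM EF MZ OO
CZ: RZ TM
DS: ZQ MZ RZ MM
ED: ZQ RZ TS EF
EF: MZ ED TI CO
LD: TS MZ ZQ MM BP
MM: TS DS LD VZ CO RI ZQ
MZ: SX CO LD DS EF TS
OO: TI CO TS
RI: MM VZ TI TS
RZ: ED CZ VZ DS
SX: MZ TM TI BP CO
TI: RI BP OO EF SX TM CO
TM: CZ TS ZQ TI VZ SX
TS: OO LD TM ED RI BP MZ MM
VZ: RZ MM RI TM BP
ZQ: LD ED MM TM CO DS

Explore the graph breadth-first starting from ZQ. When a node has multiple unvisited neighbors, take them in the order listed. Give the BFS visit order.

ZQ LD ED MM TM CO DS TS MZ BP RZ EF VZ RI CZ TI SX OO

Visit ZQ; enqueue LD, ED, MM, TM, CO, DS → queue [LD, ED, MM, TM, CO, DS]
Visit LD; enqueue TS, MZ, BP → queue [ED, MM, TM, CO, DS, TS, MZ, BP]
Visit ED; enqueue RZ, EF → queue [MM, TM, CO, DS, TS, MZ, BP, RZ, EF]
Visit MM; enqueue VZ, RI → queue [TM, CO, DS, TS, MZ, BP, RZ, EF, VZ, RI]
Visit TM; enqueue CZ, TI, SX → queue [CO, DS, TS, MZ, BP, RZ, EF, VZ, RI, CZ, TI, SX]
Visit CO; enqueue OO → queue [DS, TS, MZ, BP, RZ, EF, VZ, RI, CZ, TI, SX, OO]
Visit DS → queue [TS, MZ, BP, RZ, EF, VZ, RI, CZ, TI, SX, OO]
Visit TS → queue [MZ, BP, RZ, EF, VZ, RI, CZ, TI, SX, OO]
Visit MZ → queue [BP, RZ, EF, VZ, RI, CZ, TI, SX, OO]
Visit BP → queue [RZ, EF, VZ, RI, CZ, TI, SX, OO]
Visit RZ → queue [EF, VZ, RI, CZ, TI, SX, OO]
Visit EF → queue [VZ, RI, CZ, TI, SX, OO]
Visit VZ → queue [RI, CZ, TI, SX, OO]
Visit RI → queue [CZ, TI, SX, OO]
Visit CZ → queue [TI, SX, OO]
Visit TI → queue [SX, OO]
Visit SX → queue [OO]
Visit OO → queue []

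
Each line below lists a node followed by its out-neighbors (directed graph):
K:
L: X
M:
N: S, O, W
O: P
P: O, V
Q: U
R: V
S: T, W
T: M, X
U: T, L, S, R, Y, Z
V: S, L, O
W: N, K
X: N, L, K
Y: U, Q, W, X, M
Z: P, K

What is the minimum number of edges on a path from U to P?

Level 0: U
Level 1: L, R, S, T, Y, Z
Level 2: K, M, P, Q, V, W, X
Level 3: N, O
P first appears at level 2.

2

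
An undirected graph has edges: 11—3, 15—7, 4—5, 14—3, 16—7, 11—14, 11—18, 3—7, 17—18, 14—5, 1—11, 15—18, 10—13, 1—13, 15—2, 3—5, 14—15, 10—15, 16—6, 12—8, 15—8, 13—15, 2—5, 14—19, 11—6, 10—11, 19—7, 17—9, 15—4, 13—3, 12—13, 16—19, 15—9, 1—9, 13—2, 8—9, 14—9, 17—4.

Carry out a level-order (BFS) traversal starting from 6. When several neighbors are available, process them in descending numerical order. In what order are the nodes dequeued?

Visit 6; enqueue 16, 11 → queue [16, 11]
Visit 16; enqueue 19, 7 → queue [11, 19, 7]
Visit 11; enqueue 18, 14, 10, 3, 1 → queue [19, 7, 18, 14, 10, 3, 1]
Visit 19 → queue [7, 18, 14, 10, 3, 1]
Visit 7; enqueue 15 → queue [18, 14, 10, 3, 1, 15]
Visit 18; enqueue 17 → queue [14, 10, 3, 1, 15, 17]
Visit 14; enqueue 9, 5 → queue [10, 3, 1, 15, 17, 9, 5]
Visit 10; enqueue 13 → queue [3, 1, 15, 17, 9, 5, 13]
Visit 3 → queue [1, 15, 17, 9, 5, 13]
Visit 1 → queue [15, 17, 9, 5, 13]
Visit 15; enqueue 8, 4, 2 → queue [17, 9, 5, 13, 8, 4, 2]
Visit 17 → queue [9, 5, 13, 8, 4, 2]
Visit 9 → queue [5, 13, 8, 4, 2]
Visit 5 → queue [13, 8, 4, 2]
Visit 13; enqueue 12 → queue [8, 4, 2, 12]
Visit 8 → queue [4, 2, 12]
Visit 4 → queue [2, 12]
Visit 2 → queue [12]
Visit 12 → queue []

6, 16, 11, 19, 7, 18, 14, 10, 3, 1, 15, 17, 9, 5, 13, 8, 4, 2, 12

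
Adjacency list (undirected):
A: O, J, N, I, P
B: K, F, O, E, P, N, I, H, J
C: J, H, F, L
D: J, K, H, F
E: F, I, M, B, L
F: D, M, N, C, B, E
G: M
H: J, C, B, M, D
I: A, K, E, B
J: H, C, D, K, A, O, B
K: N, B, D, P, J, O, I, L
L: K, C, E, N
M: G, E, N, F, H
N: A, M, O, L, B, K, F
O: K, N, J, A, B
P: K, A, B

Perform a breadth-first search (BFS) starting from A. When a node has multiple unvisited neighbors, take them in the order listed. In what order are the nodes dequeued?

Visit A; enqueue O, J, N, I, P → queue [O, J, N, I, P]
Visit O; enqueue K, B → queue [J, N, I, P, K, B]
Visit J; enqueue H, C, D → queue [N, I, P, K, B, H, C, D]
Visit N; enqueue M, L, F → queue [I, P, K, B, H, C, D, M, L, F]
Visit I; enqueue E → queue [P, K, B, H, C, D, M, L, F, E]
Visit P → queue [K, B, H, C, D, M, L, F, E]
Visit K → queue [B, H, C, D, M, L, F, E]
Visit B → queue [H, C, D, M, L, F, E]
Visit H → queue [C, D, M, L, F, E]
Visit C → queue [D, M, L, F, E]
Visit D → queue [M, L, F, E]
Visit M; enqueue G → queue [L, F, E, G]
Visit L → queue [F, E, G]
Visit F → queue [E, G]
Visit E → queue [G]
Visit G → queue []

A, O, J, N, I, P, K, B, H, C, D, M, L, F, E, G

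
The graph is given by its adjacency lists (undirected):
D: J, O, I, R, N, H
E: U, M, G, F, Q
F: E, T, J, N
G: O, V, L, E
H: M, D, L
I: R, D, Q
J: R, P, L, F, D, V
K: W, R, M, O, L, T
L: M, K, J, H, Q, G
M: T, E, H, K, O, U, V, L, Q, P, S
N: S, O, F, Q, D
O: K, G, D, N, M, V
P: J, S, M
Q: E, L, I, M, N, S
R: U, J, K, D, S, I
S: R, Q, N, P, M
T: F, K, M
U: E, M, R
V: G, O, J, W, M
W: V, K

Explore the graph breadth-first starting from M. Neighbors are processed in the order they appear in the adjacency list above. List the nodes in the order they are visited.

M T E H K O U V L Q P S F G D W R N J I

Visit M; enqueue T, E, H, K, O, U, V, L, Q, P, S → queue [T, E, H, K, O, U, V, L, Q, P, S]
Visit T; enqueue F → queue [E, H, K, O, U, V, L, Q, P, S, F]
Visit E; enqueue G → queue [H, K, O, U, V, L, Q, P, S, F, G]
Visit H; enqueue D → queue [K, O, U, V, L, Q, P, S, F, G, D]
Visit K; enqueue W, R → queue [O, U, V, L, Q, P, S, F, G, D, W, R]
Visit O; enqueue N → queue [U, V, L, Q, P, S, F, G, D, W, R, N]
Visit U → queue [V, L, Q, P, S, F, G, D, W, R, N]
Visit V; enqueue J → queue [L, Q, P, S, F, G, D, W, R, N, J]
Visit L → queue [Q, P, S, F, G, D, W, R, N, J]
Visit Q; enqueue I → queue [P, S, F, G, D, W, R, N, J, I]
Visit P → queue [S, F, G, D, W, R, N, J, I]
Visit S → queue [F, G, D, W, R, N, J, I]
Visit F → queue [G, D, W, R, N, J, I]
Visit G → queue [D, W, R, N, J, I]
Visit D → queue [W, R, N, J, I]
Visit W → queue [R, N, J, I]
Visit R → queue [N, J, I]
Visit N → queue [J, I]
Visit J → queue [I]
Visit I → queue []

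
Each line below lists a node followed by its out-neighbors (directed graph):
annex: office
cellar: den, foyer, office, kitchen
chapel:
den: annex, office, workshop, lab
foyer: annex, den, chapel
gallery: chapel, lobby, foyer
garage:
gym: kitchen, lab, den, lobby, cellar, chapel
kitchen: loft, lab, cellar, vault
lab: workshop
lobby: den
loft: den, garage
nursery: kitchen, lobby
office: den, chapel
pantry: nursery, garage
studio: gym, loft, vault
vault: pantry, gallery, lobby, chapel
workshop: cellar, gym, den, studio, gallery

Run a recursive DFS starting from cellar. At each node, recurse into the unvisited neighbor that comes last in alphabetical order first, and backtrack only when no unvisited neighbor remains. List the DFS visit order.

Visit cellar
cellar → office
office → den
den → workshop
workshop → studio
studio → vault
vault → pantry
pantry → nursery
nursery → lobby
nursery → kitchen
kitchen → loft
loft → garage
kitchen → lab
vault → gallery
gallery → foyer
foyer → chapel
foyer → annex
studio → gym

cellar, office, den, workshop, studio, vault, pantry, nursery, lobby, kitchen, loft, garage, lab, gallery, foyer, chapel, annex, gym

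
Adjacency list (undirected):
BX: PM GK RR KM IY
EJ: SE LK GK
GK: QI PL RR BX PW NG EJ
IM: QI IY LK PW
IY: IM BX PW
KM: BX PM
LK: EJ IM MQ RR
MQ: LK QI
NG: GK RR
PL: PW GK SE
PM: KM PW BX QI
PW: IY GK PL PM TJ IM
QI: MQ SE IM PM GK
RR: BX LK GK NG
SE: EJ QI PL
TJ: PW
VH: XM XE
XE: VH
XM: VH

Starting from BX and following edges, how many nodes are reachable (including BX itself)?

BFS from BX visits: BX, GK, IY, KM, PM, RR, EJ, NG, PL, PW, QI, IM, LK, SE, TJ, MQ
Reachable nodes: 16 of 19 total.

16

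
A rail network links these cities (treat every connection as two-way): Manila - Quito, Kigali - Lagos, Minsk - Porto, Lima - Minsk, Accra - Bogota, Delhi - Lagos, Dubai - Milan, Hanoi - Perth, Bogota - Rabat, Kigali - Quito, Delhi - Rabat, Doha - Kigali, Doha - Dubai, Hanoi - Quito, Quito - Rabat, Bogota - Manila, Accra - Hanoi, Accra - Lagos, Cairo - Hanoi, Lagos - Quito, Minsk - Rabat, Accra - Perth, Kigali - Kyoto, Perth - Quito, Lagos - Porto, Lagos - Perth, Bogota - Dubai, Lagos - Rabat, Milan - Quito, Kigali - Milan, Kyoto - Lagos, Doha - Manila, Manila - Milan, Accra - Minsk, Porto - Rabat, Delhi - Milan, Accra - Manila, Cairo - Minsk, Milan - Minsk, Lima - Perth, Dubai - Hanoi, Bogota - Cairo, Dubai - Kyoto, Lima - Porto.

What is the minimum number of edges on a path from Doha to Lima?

Level 0: Doha
Level 1: Dubai, Kigali, Manila
Level 2: Accra, Bogota, Hanoi, Kyoto, Lagos, Milan, Quito
Level 3: Cairo, Delhi, Minsk, Perth, Porto, Rabat
Level 4: Lima
Lima first appears at level 4.

4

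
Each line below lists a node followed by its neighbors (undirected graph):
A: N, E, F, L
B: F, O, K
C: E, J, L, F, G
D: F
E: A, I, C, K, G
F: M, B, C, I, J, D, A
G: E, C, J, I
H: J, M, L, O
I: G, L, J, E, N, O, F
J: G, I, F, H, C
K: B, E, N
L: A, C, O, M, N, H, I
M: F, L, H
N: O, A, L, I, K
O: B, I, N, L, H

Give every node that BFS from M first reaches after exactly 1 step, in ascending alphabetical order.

F, H, L

Level 0: M
Level 1: F, H, L
Level 2: A, B, C, D, I, J, N, O
Level 3: E, G, K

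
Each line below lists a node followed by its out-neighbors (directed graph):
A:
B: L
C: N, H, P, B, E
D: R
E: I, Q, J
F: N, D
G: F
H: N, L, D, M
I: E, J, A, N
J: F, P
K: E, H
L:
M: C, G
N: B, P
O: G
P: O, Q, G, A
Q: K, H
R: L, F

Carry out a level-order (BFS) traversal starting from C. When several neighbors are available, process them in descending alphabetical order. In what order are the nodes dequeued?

C, P, N, H, E, B, Q, O, G, A, M, L, D, J, I, K, F, R

Visit C; enqueue P, N, H, E, B → queue [P, N, H, E, B]
Visit P; enqueue Q, O, G, A → queue [N, H, E, B, Q, O, G, A]
Visit N → queue [H, E, B, Q, O, G, A]
Visit H; enqueue M, L, D → queue [E, B, Q, O, G, A, M, L, D]
Visit E; enqueue J, I → queue [B, Q, O, G, A, M, L, D, J, I]
Visit B → queue [Q, O, G, A, M, L, D, J, I]
Visit Q; enqueue K → queue [O, G, A, M, L, D, J, I, K]
Visit O → queue [G, A, M, L, D, J, I, K]
Visit G; enqueue F → queue [A, M, L, D, J, I, K, F]
Visit A → queue [M, L, D, J, I, K, F]
Visit M → queue [L, D, J, I, K, F]
Visit L → queue [D, J, I, K, F]
Visit D; enqueue R → queue [J, I, K, F, R]
Visit J → queue [I, K, F, R]
Visit I → queue [K, F, R]
Visit K → queue [F, R]
Visit F → queue [R]
Visit R → queue []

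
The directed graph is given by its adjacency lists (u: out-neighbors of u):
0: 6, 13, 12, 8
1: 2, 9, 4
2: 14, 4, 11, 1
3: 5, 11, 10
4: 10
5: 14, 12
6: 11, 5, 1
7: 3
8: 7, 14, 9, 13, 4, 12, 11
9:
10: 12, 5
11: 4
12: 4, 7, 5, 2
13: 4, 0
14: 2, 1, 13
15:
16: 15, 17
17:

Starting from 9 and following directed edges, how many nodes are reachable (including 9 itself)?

1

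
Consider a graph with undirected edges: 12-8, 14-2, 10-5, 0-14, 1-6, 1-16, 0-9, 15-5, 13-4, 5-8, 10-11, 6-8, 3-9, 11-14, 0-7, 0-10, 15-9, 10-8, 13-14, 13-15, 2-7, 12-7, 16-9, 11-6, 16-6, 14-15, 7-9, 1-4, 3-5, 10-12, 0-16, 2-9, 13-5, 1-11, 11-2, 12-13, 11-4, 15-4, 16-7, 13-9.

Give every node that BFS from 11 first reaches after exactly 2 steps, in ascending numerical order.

0, 5, 7, 8, 9, 12, 13, 15, 16

Level 0: 11
Level 1: 1, 2, 4, 6, 10, 14
Level 2: 0, 5, 7, 8, 9, 12, 13, 15, 16
Level 3: 3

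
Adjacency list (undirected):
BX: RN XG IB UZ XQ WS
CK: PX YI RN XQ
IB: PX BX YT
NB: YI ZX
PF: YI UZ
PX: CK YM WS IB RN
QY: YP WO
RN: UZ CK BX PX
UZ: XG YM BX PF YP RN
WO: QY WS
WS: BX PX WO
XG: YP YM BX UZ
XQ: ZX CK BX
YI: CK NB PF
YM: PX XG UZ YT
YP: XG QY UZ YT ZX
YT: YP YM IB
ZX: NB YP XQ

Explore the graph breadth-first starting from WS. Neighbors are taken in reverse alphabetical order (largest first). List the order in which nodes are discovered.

WS, WO, PX, BX, QY, YM, RN, IB, CK, XQ, XG, UZ, YP, YT, YI, ZX, PF, NB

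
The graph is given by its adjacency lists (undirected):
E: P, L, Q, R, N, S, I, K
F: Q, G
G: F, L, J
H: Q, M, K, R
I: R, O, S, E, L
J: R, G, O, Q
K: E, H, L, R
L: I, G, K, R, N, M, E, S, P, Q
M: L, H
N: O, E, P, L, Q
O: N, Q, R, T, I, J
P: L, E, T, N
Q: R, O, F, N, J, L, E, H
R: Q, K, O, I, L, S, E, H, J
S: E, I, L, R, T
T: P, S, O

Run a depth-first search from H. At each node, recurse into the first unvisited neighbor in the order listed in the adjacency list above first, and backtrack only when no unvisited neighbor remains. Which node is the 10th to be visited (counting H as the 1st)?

N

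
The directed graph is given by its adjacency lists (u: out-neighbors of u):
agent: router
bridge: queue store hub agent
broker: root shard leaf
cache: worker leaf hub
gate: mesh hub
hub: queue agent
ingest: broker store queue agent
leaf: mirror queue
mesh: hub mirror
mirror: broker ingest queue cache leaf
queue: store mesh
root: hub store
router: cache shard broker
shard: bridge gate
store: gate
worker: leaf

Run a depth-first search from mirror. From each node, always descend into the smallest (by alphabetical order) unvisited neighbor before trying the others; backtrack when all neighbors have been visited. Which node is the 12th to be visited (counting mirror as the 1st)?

Visit mirror
mirror → broker
broker → leaf
leaf → queue
queue → mesh
mesh → hub
hub → agent
agent → router
router → cache
cache → worker
router → shard
shard → bridge
bridge → store
store → gate
broker → root
mirror → ingest

Visit order: mirror, broker, leaf, queue, mesh, hub, agent, router, cache, worker, shard, bridge, store, gate, root, ingest

bridge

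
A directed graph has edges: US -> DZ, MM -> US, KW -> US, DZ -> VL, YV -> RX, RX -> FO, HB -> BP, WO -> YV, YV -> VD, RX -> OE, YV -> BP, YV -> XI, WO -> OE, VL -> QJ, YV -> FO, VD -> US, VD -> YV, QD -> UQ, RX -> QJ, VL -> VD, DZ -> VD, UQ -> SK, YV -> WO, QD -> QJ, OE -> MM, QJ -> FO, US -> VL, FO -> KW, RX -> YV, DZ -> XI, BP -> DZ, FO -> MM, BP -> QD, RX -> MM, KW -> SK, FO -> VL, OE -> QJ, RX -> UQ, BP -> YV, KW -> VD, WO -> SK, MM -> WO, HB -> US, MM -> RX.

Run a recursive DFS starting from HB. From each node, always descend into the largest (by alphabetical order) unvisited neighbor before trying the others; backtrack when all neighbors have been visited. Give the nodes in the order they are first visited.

Visit HB
HB → US
US → VL
VL → VD
VD → YV
YV → XI
YV → WO
WO → SK
WO → OE
OE → QJ
QJ → FO
FO → MM
MM → RX
RX → UQ
FO → KW
YV → BP
BP → QD
BP → DZ

HB, US, VL, VD, YV, XI, WO, SK, OE, QJ, FO, MM, RX, UQ, KW, BP, QD, DZ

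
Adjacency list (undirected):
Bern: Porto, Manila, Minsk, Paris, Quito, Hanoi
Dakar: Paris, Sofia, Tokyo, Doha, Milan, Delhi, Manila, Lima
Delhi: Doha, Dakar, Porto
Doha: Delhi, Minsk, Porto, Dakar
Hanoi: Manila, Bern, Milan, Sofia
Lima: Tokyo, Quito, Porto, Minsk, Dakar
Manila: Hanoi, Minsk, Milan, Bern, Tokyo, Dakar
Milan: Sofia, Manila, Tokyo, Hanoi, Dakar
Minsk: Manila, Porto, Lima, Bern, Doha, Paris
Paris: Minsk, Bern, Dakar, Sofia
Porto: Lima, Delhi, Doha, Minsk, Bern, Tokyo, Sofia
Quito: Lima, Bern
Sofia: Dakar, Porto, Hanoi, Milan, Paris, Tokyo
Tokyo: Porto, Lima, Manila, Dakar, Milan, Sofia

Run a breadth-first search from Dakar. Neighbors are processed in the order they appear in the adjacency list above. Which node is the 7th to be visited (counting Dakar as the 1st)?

Visit Dakar; enqueue Paris, Sofia, Tokyo, Doha, Milan, Delhi, Manila, Lima → queue [Paris, Sofia, Tokyo, Doha, Milan, Delhi, Manila, Lima]
Visit Paris; enqueue Minsk, Bern → queue [Sofia, Tokyo, Doha, Milan, Delhi, Manila, Lima, Minsk, Bern]
Visit Sofia; enqueue Porto, Hanoi → queue [Tokyo, Doha, Milan, Delhi, Manila, Lima, Minsk, Bern, Porto, Hanoi]
Visit Tokyo → queue [Doha, Milan, Delhi, Manila, Lima, Minsk, Bern, Porto, Hanoi]
Visit Doha → queue [Milan, Delhi, Manila, Lima, Minsk, Bern, Porto, Hanoi]
Visit Milan → queue [Delhi, Manila, Lima, Minsk, Bern, Porto, Hanoi]
Visit Delhi → queue [Manila, Lima, Minsk, Bern, Porto, Hanoi]
Visit Manila → queue [Lima, Minsk, Bern, Porto, Hanoi]
Visit Lima; enqueue Quito → queue [Minsk, Bern, Porto, Hanoi, Quito]
Visit Minsk → queue [Bern, Porto, Hanoi, Quito]
Visit Bern → queue [Porto, Hanoi, Quito]
Visit Porto → queue [Hanoi, Quito]
Visit Hanoi → queue [Quito]
Visit Quito → queue []

Visit order: Dakar, Paris, Sofia, Tokyo, Doha, Milan, Delhi, Manila, Lima, Minsk, Bern, Porto, Hanoi, Quito

Delhi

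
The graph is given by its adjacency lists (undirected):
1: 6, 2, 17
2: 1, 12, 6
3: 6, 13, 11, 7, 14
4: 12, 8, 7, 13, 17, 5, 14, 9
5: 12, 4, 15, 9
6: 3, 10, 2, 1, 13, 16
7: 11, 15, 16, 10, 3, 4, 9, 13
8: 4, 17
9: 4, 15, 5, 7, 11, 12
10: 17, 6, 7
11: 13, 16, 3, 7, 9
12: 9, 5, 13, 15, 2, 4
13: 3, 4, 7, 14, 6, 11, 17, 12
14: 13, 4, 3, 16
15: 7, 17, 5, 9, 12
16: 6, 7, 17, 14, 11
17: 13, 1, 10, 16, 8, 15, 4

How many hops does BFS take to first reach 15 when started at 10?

2

Level 0: 10
Level 1: 6, 7, 17
Level 2: 1, 2, 3, 4, 8, 9, 11, 13, 15, 16
Level 3: 5, 12, 14
15 first appears at level 2.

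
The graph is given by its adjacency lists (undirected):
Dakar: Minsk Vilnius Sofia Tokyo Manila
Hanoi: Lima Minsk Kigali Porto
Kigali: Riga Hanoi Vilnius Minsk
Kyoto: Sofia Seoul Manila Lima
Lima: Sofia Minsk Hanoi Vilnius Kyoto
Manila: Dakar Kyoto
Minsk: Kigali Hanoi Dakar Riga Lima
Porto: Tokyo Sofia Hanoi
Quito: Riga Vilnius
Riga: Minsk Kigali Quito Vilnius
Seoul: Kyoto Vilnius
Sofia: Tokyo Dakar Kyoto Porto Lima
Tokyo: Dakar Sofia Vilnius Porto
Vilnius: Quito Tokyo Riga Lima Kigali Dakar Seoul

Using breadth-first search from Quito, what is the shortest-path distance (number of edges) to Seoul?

Level 0: Quito
Level 1: Riga, Vilnius
Level 2: Dakar, Kigali, Lima, Minsk, Seoul, Tokyo
Level 3: Hanoi, Kyoto, Manila, Porto, Sofia
Seoul first appears at level 2.

2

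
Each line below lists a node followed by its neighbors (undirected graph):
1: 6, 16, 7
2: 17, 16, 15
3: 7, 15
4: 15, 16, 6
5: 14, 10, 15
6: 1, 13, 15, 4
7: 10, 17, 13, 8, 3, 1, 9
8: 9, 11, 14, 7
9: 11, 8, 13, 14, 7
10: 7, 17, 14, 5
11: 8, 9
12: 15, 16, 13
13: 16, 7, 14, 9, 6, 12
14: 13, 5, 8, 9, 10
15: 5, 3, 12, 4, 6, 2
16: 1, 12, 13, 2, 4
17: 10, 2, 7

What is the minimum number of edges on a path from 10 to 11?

3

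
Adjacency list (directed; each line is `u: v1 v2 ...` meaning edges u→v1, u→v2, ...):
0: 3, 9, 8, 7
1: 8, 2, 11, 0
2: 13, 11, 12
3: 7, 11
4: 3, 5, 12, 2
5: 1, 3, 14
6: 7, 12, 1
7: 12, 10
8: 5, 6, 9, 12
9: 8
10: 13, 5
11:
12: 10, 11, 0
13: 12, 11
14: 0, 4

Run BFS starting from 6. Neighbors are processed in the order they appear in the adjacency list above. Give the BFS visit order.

6 → 7 → 12 → 1 → 10 → 11 → 0 → 8 → 2 → 13 → 5 → 3 → 9 → 14 → 4

Visit 6; enqueue 7, 12, 1 → queue [7, 12, 1]
Visit 7; enqueue 10 → queue [12, 1, 10]
Visit 12; enqueue 11, 0 → queue [1, 10, 11, 0]
Visit 1; enqueue 8, 2 → queue [10, 11, 0, 8, 2]
Visit 10; enqueue 13, 5 → queue [11, 0, 8, 2, 13, 5]
Visit 11 → queue [0, 8, 2, 13, 5]
Visit 0; enqueue 3, 9 → queue [8, 2, 13, 5, 3, 9]
Visit 8 → queue [2, 13, 5, 3, 9]
Visit 2 → queue [13, 5, 3, 9]
Visit 13 → queue [5, 3, 9]
Visit 5; enqueue 14 → queue [3, 9, 14]
Visit 3 → queue [9, 14]
Visit 9 → queue [14]
Visit 14; enqueue 4 → queue [4]
Visit 4 → queue []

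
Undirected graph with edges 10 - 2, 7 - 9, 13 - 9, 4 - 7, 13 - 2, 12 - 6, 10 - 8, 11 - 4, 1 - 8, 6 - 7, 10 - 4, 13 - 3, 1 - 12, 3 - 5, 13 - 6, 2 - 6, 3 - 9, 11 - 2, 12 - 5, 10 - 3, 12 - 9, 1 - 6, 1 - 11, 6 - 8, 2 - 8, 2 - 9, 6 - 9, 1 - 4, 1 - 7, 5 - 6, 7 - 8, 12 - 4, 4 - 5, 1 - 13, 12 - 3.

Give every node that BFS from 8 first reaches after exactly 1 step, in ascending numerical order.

1, 2, 6, 7, 10

Level 0: 8
Level 1: 1, 2, 6, 7, 10
Level 2: 3, 4, 5, 9, 11, 12, 13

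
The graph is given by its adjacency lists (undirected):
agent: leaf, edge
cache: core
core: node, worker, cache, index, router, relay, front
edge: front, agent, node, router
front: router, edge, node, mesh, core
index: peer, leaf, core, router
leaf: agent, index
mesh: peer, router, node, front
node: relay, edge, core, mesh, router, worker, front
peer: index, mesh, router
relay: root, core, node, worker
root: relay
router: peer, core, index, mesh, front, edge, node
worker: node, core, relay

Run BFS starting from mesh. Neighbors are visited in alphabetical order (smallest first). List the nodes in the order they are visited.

mesh, front, node, peer, router, core, edge, relay, worker, index, cache, agent, root, leaf

Visit mesh; enqueue front, node, peer, router → queue [front, node, peer, router]
Visit front; enqueue core, edge → queue [node, peer, router, core, edge]
Visit node; enqueue relay, worker → queue [peer, router, core, edge, relay, worker]
Visit peer; enqueue index → queue [router, core, edge, relay, worker, index]
Visit router → queue [core, edge, relay, worker, index]
Visit core; enqueue cache → queue [edge, relay, worker, index, cache]
Visit edge; enqueue agent → queue [relay, worker, index, cache, agent]
Visit relay; enqueue root → queue [worker, index, cache, agent, root]
Visit worker → queue [index, cache, agent, root]
Visit index; enqueue leaf → queue [cache, agent, root, leaf]
Visit cache → queue [agent, root, leaf]
Visit agent → queue [root, leaf]
Visit root → queue [leaf]
Visit leaf → queue []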